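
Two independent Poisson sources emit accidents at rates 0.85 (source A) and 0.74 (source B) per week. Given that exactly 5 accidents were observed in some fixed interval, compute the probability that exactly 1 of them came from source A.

Given the total, each event is independently from source A with probability p = λ_A/(λ_A+λ_B) = 0.85/1.59 ≈ 0.5346.
So K ~ Binomial(5, 0.85/1.59): P(K = 1) = C(5,1) · (0.85/1.59)^1 · (0.74/1.59)^4 ≈ 0.1254.

0.1254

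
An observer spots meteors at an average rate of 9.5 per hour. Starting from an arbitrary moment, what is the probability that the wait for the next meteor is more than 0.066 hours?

The wait for the next event is exponential with rate λ = 9.5 per hour.
P(T > 0.066) = e^(−λt) = e^(−9.5 × 0.066) = e^(−0.627) ≈ 0.5342.

0.5342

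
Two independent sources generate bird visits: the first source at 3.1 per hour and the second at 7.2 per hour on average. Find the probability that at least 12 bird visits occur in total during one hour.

Independent Poisson processes superpose: combined rate λ = 3.1 + 7.2 = 10.3 per hour.
So μ = 10.3.
P(N ≥ 12) = 1 − P(N ≤ 11) ≈ 0.3378.

0.3378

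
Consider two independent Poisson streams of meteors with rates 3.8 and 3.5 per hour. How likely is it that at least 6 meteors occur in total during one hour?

0.7360

Independent Poisson processes superpose: combined rate λ = 3.8 + 3.5 = 7.3 per hour.
So μ = 7.3.
P(N ≥ 6) = 1 − P(N ≤ 5) ≈ 0.7360.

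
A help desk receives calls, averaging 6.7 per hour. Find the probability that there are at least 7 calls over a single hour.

0.5047

With mean μ = 6.7 per hour,
P(N ≥ 7) = 1 − P(N ≤ 6) = 1 − Σ_{j=0}^{6} e^(−μ) μ^j/j! ≈ 0.5047.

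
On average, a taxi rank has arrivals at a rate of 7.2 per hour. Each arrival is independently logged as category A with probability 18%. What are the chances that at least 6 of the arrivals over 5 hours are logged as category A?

0.6280

Thinning: the arrivals that are logged as category A themselves form a Poisson process with rate 0.18 × 7.2 = 1.296 per hour.
Over the interval, μ = 1.296 × 5 = 6.48 (5 hours).
P(N ≥ 6) = 1 − P(N ≤ 5) ≈ 0.6280.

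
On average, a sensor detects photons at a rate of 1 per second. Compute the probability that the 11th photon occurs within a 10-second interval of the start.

0.4170

Over the interval, μ = 1 × 10 = 10 (a 10-second interval = 10 seconds).
The 11th arrival falls in the interval iff at least 11 events occur there: P(S_11 ≤ t) = P(N ≥ 11) = 1 − P(N ≤ 10) ≈ 0.4170.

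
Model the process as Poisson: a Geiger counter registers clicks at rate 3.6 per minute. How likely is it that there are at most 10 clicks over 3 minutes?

Over the interval, μ = 3.6 × 3 = 10.8 (3 minutes).
P(N ≤ 10) = Σ_{j=0}^{10} e^(−μ) μ^j/j! ≈ 0.4840.

0.4840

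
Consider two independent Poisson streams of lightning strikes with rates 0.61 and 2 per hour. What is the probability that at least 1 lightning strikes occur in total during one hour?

0.9265

Independent Poisson processes superpose: combined rate λ = 0.61 + 2 = 2.61 per hour.
So μ = 2.61.
P(N ≥ 1) = 1 − P(N ≤ 0) ≈ 0.9265.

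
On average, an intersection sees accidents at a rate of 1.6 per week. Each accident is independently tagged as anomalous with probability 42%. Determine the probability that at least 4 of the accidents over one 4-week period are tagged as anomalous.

0.2833

Thinning: the accidents that are tagged as anomalous themselves form a Poisson process with rate 0.42 × 1.6 = 0.672 per week.
Over the interval, μ = 0.672 × 4 = 2.688 (a 4-week period = 4 weeks).
P(N ≥ 4) = 1 − P(N ≤ 3) ≈ 0.2833.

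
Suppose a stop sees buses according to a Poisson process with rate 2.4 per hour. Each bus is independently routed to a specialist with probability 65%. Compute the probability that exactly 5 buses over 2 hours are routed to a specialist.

0.1088

Thinning: the buses that are routed to a specialist themselves form a Poisson process with rate 0.65 × 2.4 = 1.56 per hour.
Over the interval, μ = 1.56 × 2 = 3.12 (2 hours).
P(N = 5) = e^(−3.12) · 3.12^5/5! ≈ 0.1088.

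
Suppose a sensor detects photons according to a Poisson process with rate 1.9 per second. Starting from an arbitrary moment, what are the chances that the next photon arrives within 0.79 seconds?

Inter-arrival times are exponential with rate λ = 1.9 per second.
P(T ≤ 0.79) = 1 − e^(−λt) = 1 − e^(−1.9 × 0.79) = 1 − e^(−1.501) ≈ 0.7771.

0.7771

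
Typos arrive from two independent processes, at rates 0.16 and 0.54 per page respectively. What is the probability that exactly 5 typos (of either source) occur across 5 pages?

0.1322

Independent Poisson processes superpose: combined rate λ = 0.16 + 0.54 = 0.7 per page.
Over the interval, μ = 0.7 × 5 = 3.5 (5 pages).
P(N = 5) = e^(−3.5) · 3.5^5/5! ≈ 0.1322.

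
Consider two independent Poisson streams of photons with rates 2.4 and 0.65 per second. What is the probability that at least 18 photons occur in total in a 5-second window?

Independent Poisson processes superpose: combined rate λ = 2.4 + 0.65 = 3.05 per second.
Over the interval, μ = 3.05 × 5 = 15.25 (a 5-second window = 5 seconds).
P(N ≥ 18) = 1 − P(N ≤ 17) ≈ 0.2727.

0.2727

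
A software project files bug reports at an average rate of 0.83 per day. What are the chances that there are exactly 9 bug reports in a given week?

0.0623

Over the interval, μ = 0.83 × 7 = 5.81 (a week = 7 days).
P(N = 9) = e^(−μ) μ^9/9! = e^(−5.81) · 5.81^9/362880 ≈ 0.0623.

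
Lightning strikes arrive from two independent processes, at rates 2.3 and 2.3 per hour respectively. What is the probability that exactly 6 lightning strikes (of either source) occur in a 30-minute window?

Independent Poisson processes superpose: combined rate λ = 2.3 + 2.3 = 4.6 per hour.
Over the interval, μ = 4.6 × 0.5 = 2.3 (a 30-minute window = 0.5 hours).
P(N = 6) = e^(−2.3) · 2.3^6/6! ≈ 0.0206.

0.0206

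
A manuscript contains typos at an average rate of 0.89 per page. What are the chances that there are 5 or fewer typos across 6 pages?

0.5565

Over the interval, μ = 0.89 × 6 = 5.34 (6 pages).
P(N ≤ 5) = Σ_{j=0}^{5} e^(−μ) μ^j/j! ≈ 0.5565.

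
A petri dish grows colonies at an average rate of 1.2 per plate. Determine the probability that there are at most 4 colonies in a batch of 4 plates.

Over the interval, μ = 1.2 × 4 = 4.8 (a batch of 4 plates = 4 plates).
P(N ≤ 4) = Σ_{j=0}^{4} e^(−μ) μ^j/j! ≈ 0.4763.

0.4763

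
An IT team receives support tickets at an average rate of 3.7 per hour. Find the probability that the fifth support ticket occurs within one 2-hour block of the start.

0.8605

Over the interval, μ = 3.7 × 2 = 7.4 (a 2-hour block = 2 hours).
The fifth arrival falls in the interval iff at least 5 events occur there: P(S_5 ≤ t) = P(N ≥ 5) = 1 − P(N ≤ 4) ≈ 0.8605.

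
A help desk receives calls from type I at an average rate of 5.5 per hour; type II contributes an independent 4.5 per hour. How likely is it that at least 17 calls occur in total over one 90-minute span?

Independent Poisson processes superpose: combined rate λ = 5.5 + 4.5 = 10 per hour.
Over the interval, μ = 10 × 1.5 = 15 (a 90-minute span = 1.5 hours).
P(N ≥ 17) = 1 − P(N ≤ 16) ≈ 0.3359.

0.3359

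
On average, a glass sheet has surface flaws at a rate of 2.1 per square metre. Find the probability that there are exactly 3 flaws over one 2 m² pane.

0.1852

Over the interval, μ = 2.1 × 2 = 4.2 (a 2 m² pane = 2 square metres).
P(N = 3) = e^(−μ) μ^3/3! = e^(−4.2) · 4.2^3/6 ≈ 0.1852.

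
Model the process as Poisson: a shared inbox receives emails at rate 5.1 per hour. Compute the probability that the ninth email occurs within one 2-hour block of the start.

Over the interval, μ = 5.1 × 2 = 10.2 (a 2-hour block = 2 hours).
The ninth arrival falls in the interval iff at least 9 events occur there: P(S_9 ≤ t) = P(N ≥ 9) = 1 − P(N ≤ 8) ≈ 0.6892.

0.6892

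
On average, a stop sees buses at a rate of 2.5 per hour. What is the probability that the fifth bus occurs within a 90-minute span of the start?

Over the interval, μ = 2.5 × 1.5 = 3.75 (a 90-minute span = 1.5 hours).
The fifth arrival falls in the interval iff at least 5 events occur there: P(S_5 ≤ t) = P(N ≥ 5) = 1 − P(N ≤ 4) ≈ 0.3225.

0.3225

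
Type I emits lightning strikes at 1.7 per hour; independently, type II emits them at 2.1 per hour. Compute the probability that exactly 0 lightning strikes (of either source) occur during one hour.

0.0224

Independent Poisson processes superpose: combined rate λ = 1.7 + 2.1 = 3.8 per hour.
So μ = 3.8.
P(N = 0) = e^(−3.8) · 3.8^0/0! ≈ 0.0224.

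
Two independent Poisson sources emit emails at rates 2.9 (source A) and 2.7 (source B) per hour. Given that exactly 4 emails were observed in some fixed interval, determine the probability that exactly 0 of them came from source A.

0.0540

Given the total, each event is independently from source A with probability p = λ_A/(λ_A+λ_B) = 2.9/5.6 ≈ 0.5179.
So K ~ Binomial(4, 2.9/5.6): P(K = 0) = C(4,0) · (2.9/5.6)^0 · (2.7/5.6)^4 ≈ 0.0540.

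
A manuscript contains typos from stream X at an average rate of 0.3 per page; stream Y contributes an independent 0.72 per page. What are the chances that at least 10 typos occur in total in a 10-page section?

Independent Poisson processes superpose: combined rate λ = 0.3 + 0.72 = 1.02 per page.
Over the interval, μ = 1.02 × 10 = 10.2 (a 10-page section = 10 pages).
P(N ≥ 10) = 1 − P(N ≤ 9) ≈ 0.5668.

0.5668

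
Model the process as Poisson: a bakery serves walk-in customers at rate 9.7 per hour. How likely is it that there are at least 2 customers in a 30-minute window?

Over the interval, μ = 9.7 × 0.5 = 4.85 (a 30-minute window = 0.5 hours).
P(N ≥ 2) = 1 − P(N ≤ 1) = 1 − Σ_{j=0}^{1} e^(−μ) μ^j/j! ≈ 0.9542.

0.9542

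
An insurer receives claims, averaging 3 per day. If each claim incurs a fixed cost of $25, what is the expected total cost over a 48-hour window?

E[N] = 3 × 2 = 6 (a 48-hour window = 2 days); E[cost] = 6 × $25 = $150.

$150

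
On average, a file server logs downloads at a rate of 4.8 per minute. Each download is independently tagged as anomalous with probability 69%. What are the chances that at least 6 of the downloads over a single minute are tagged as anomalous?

0.1186

Thinning: the downloads that are tagged as anomalous themselves form a Poisson process with rate 0.69 × 4.8 = 3.312 per minute.
So μ = 3.312.
P(N ≥ 6) = 1 − P(N ≤ 5) ≈ 0.1186.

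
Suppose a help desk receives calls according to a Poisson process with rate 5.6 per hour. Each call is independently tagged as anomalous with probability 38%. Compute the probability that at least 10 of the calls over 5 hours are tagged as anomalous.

0.6192

Thinning: the calls that are tagged as anomalous themselves form a Poisson process with rate 0.38 × 5.6 = 2.128 per hour.
Over the interval, μ = 2.128 × 5 = 10.64 (5 hours).
P(N ≥ 10) = 1 − P(N ≤ 9) ≈ 0.6192.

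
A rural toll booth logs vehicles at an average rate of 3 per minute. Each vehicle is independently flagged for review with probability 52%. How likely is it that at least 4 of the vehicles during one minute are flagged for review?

0.0734

Thinning: the vehicles that are flagged for review themselves form a Poisson process with rate 0.52 × 3 = 1.56 per minute.
So μ = 1.56.
P(N ≥ 4) = 1 − P(N ≤ 3) ≈ 0.0734.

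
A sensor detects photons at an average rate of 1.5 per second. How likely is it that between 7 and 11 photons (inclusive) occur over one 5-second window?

Over the interval, μ = 1.5 × 5 = 7.5 (a 5-second window = 5 seconds).
P(7 ≤ N ≤ 11) = Σ_{j=7}^{11} e^(−7.5) · 7.5^j/j! ≈ 0.5426.

0.5426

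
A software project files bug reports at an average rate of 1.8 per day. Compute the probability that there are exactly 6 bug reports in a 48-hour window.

0.0826

Over the interval, μ = 1.8 × 2 = 3.6 (a 48-hour window = 2 days).
P(N = 6) = e^(−μ) μ^6/6! = e^(−3.6) · 3.6^6/720 ≈ 0.0826.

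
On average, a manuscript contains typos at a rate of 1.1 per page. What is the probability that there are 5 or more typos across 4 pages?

0.4488

Over the interval, μ = 1.1 × 4 = 4.4 (4 pages).
P(N ≥ 5) = 1 − P(N ≤ 4) = 1 − Σ_{j=0}^{4} e^(−μ) μ^j/j! ≈ 0.4488.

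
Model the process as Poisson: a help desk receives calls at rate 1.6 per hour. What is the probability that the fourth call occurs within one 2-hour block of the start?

Over the interval, μ = 1.6 × 2 = 3.2 (a 2-hour block = 2 hours).
The fourth arrival falls in the interval iff at least 4 events occur there: P(S_4 ≤ t) = P(N ≥ 4) = 1 − P(N ≤ 3) ≈ 0.3975.

0.3975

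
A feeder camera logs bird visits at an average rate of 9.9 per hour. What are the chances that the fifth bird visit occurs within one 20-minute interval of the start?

0.2374

Over the interval, μ = 9.9 × 1/3 = 3.3 (a 20-minute interval = 1/3 hours).
The fifth arrival falls in the interval iff at least 5 events occur there: P(S_5 ≤ t) = P(N ≥ 5) = 1 − P(N ≤ 4) ≈ 0.2374.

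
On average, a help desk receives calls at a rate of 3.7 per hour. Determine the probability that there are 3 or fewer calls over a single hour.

0.4942

With mean μ = 3.7 per hour,
P(N ≤ 3) = Σ_{j=0}^{3} e^(−μ) μ^j/j! ≈ 0.4942.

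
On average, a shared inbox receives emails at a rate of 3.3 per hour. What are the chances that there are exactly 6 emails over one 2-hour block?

0.1562

Over the interval, μ = 3.3 × 2 = 6.6 (a 2-hour block = 2 hours).
P(N = 6) = e^(−μ) μ^6/6! = e^(−6.6) · 6.6^6/720 ≈ 0.1562.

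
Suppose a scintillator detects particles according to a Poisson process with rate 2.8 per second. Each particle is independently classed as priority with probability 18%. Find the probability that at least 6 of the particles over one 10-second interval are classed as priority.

0.3911

Thinning: the particles that are classed as priority themselves form a Poisson process with rate 0.18 × 2.8 = 0.504 per second.
Over the interval, μ = 0.504 × 10 = 5.04 (a 10-second interval = 10 seconds).
P(N ≥ 6) = 1 − P(N ≤ 5) ≈ 0.3911.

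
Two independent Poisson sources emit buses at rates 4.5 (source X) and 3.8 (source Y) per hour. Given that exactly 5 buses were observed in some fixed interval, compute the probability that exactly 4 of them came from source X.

0.1978

Given the total, each event is independently from source X with probability p = λ_X/(λ_X+λ_Y) = 4.5/8.3 ≈ 0.5422.
So K ~ Binomial(5, 4.5/8.3): P(K = 4) = C(5,4) · (4.5/8.3)^4 · (3.8/8.3)^1 ≈ 0.1978.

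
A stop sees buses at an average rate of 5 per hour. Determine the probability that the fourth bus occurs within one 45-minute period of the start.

0.5162

Over the interval, μ = 5 × 0.75 = 3.75 (a 45-minute period = 0.75 hours).
The fourth arrival falls in the interval iff at least 4 events occur there: P(S_4 ≤ t) = P(N ≥ 4) = 1 − P(N ≤ 3) ≈ 0.5162.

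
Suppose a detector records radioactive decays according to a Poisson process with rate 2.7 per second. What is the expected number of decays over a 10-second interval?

E[N] = λt = 2.7 × 10 = 27 (a 10-second interval = 10 seconds).

27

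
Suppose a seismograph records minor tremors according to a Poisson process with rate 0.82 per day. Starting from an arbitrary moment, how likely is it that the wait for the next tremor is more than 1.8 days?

The wait for the next event is exponential with rate λ = 0.82 per day.
P(T > 1.8) = e^(−λt) = e^(−0.82 × 1.8) = e^(−1.476) ≈ 0.2286.

0.2286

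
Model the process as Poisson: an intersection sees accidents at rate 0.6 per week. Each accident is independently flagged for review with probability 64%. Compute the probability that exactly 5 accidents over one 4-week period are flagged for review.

Thinning: the accidents that are flagged for review themselves form a Poisson process with rate 0.64 × 0.6 = 0.384 per week.
Over the interval, μ = 0.384 × 4 = 1.536 (a 4-week period = 4 weeks).
P(N = 5) = e^(−1.536) · 1.536^5/5! ≈ 0.0153.

0.0153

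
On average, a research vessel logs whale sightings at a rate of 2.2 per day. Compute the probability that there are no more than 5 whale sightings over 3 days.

0.3547

Over the interval, μ = 2.2 × 3 = 6.6 (3 days).
P(N ≤ 5) = Σ_{j=0}^{5} e^(−μ) μ^j/j! ≈ 0.3547.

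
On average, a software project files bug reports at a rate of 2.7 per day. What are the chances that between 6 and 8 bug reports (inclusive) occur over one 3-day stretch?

0.3963

Over the interval, μ = 2.7 × 3 = 8.1 (a 3-day stretch = 3 days).
P(6 ≤ N ≤ 8) = Σ_{j=6}^{8} e^(−8.1) · 8.1^j/j! ≈ 0.3963.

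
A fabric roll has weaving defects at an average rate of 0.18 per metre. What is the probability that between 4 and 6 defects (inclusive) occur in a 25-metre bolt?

Over the interval, μ = 0.18 × 25 = 4.5 (a 25-metre bolt = 25 metres).
P(4 ≤ N ≤ 6) = Σ_{j=4}^{6} e^(−4.5) · 4.5^j/j! ≈ 0.4888.

0.4888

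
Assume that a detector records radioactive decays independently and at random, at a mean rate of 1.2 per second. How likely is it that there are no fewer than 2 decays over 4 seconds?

0.9523

Over the interval, μ = 1.2 × 4 = 4.8 (4 seconds).
P(N ≥ 2) = 1 − P(N ≤ 1) = 1 − Σ_{j=0}^{1} e^(−μ) μ^j/j! ≈ 0.9523.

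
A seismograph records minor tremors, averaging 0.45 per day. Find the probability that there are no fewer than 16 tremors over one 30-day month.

Over the interval, μ = 0.45 × 30 = 13.5 (a 30-day month = 30 days).
P(N ≥ 16) = 1 − P(N ≤ 15) = 1 − Σ_{j=0}^{15} e^(−μ) μ^j/j! ≈ 0.2822.

0.2822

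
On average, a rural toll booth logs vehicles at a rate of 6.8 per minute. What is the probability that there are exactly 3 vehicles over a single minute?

0.0584

With mean μ = 6.8 per minute,
P(N = 3) = e^(−μ) μ^3/3! = e^(−6.8) · 6.8^3/6 ≈ 0.0584.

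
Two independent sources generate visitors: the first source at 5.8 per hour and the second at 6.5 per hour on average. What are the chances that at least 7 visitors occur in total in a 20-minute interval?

Independent Poisson processes superpose: combined rate λ = 5.8 + 6.5 = 12.3 per hour.
Over the interval, μ = 12.3 × 1/3 = 4.1 (a 20-minute interval = 1/3 hours).
P(N ≥ 7) = 1 − P(N ≤ 6) ≈ 0.1214.

0.1214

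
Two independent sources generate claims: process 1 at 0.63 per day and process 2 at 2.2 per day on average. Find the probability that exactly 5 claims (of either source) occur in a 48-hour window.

Independent Poisson processes superpose: combined rate λ = 0.63 + 2.2 = 2.83 per day.
Over the interval, μ = 2.83 × 2 = 5.66 (a 48-hour window = 2 days).
P(N = 5) = e^(−5.66) · 5.66^5/5! ≈ 0.1686.

0.1686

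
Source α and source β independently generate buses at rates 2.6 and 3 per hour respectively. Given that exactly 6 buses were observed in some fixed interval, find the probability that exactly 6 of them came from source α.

0.0100

Given the total, each event is independently from source α with probability p = λ_α/(λ_α+λ_β) = 2.6/5.6 ≈ 0.4643.
So K ~ Binomial(6, 2.6/5.6): P(K = 6) = C(6,6) · (2.6/5.6)^6 · (3/5.6)^0 ≈ 0.0100.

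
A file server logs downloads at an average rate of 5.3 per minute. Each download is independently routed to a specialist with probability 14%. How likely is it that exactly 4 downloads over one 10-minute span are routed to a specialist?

0.0757

Thinning: the downloads that are routed to a specialist themselves form a Poisson process with rate 0.14 × 5.3 = 0.742 per minute.
Over the interval, μ = 0.742 × 10 = 7.42 (a 10-minute span = 10 minutes).
P(N = 4) = e^(−7.42) · 7.42^4/4! ≈ 0.0757.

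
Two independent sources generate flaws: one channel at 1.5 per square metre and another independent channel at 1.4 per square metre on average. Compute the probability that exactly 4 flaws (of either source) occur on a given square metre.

0.1622

Independent Poisson processes superpose: combined rate λ = 1.5 + 1.4 = 2.9 per square metre.
So μ = 2.9.
P(N = 4) = e^(−2.9) · 2.9^4/4! ≈ 0.1622.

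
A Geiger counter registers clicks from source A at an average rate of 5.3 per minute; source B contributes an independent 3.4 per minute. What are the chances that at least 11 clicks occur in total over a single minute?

0.2591

Independent Poisson processes superpose: combined rate λ = 5.3 + 3.4 = 8.7 per minute.
So μ = 8.7.
P(N ≥ 11) = 1 − P(N ≤ 10) ≈ 0.2591.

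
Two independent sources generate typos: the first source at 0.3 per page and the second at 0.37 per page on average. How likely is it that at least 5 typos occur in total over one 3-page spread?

Independent Poisson processes superpose: combined rate λ = 0.3 + 0.37 = 0.67 per page.
Over the interval, μ = 0.67 × 3 = 2.01 (a 3-page spread = 3 pages).
P(N ≥ 5) = 1 − P(N ≤ 4) ≈ 0.0536.

0.0536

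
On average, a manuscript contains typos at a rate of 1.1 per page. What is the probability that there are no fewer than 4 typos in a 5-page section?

Over the interval, μ = 1.1 × 5 = 5.5 (a 5-page section = 5 pages).
P(N ≥ 4) = 1 − P(N ≤ 3) = 1 − Σ_{j=0}^{3} e^(−μ) μ^j/j! ≈ 0.7983.

0.7983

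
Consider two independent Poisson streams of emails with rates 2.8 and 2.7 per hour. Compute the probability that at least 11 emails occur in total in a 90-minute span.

0.2097

Independent Poisson processes superpose: combined rate λ = 2.8 + 2.7 = 5.5 per hour.
Over the interval, μ = 5.5 × 1.5 = 8.25 (a 90-minute span = 1.5 hours).
P(N ≥ 11) = 1 − P(N ≤ 10) ≈ 0.2097.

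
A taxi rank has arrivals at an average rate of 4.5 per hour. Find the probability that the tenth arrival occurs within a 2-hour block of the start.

Over the interval, μ = 4.5 × 2 = 9 (a 2-hour block = 2 hours).
The tenth arrival falls in the interval iff at least 10 events occur there: P(S_10 ≤ t) = P(N ≥ 10) = 1 − P(N ≤ 9) ≈ 0.4126.

0.4126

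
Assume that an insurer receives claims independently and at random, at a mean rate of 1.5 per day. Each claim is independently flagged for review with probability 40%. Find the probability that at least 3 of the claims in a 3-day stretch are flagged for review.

Thinning: the claims that are flagged for review themselves form a Poisson process with rate 0.4 × 1.5 = 0.6 per day.
Over the interval, μ = 0.6 × 3 = 1.8 (a 3-day stretch = 3 days).
P(N ≥ 3) = 1 − P(N ≤ 2) ≈ 0.2694.

0.2694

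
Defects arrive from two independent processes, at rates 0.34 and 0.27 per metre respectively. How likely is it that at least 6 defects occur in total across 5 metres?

Independent Poisson processes superpose: combined rate λ = 0.34 + 0.27 = 0.61 per metre.
Over the interval, μ = 0.61 × 5 = 3.05 (5 metres).
P(N ≥ 6) = 1 − P(N ≤ 5) ≈ 0.0890.

0.0890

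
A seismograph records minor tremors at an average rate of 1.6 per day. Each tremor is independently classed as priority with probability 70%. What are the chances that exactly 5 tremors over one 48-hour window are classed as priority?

Thinning: the tremors that are classed as priority themselves form a Poisson process with rate 0.7 × 1.6 = 1.12 per day.
Over the interval, μ = 1.12 × 2 = 2.24 (a 48-hour window = 2 days).
P(N = 5) = e^(−2.24) · 2.24^5/5! ≈ 0.0500.

0.0500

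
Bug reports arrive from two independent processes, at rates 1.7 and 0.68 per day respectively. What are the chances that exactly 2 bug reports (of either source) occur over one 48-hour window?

Independent Poisson processes superpose: combined rate λ = 1.7 + 0.68 = 2.38 per day.
Over the interval, μ = 2.38 × 2 = 4.76 (a 48-hour window = 2 days).
P(N = 2) = e^(−4.76) · 4.76^2/2! ≈ 0.0970.

0.0970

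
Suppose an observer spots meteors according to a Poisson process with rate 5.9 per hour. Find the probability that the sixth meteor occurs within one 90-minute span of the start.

0.8749

Over the interval, μ = 5.9 × 1.5 = 8.85 (a 90-minute span = 1.5 hours).
The sixth arrival falls in the interval iff at least 6 events occur there: P(S_6 ≤ t) = P(N ≥ 6) = 1 − P(N ≤ 5) ≈ 0.8749.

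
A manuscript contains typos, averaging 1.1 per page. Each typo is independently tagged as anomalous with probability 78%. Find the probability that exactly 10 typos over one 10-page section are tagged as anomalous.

0.1119

Thinning: the typos that are tagged as anomalous themselves form a Poisson process with rate 0.78 × 1.1 = 0.858 per page.
Over the interval, μ = 0.858 × 10 = 8.58 (a 10-page section = 10 pages).
P(N = 10) = e^(−8.58) · 8.58^10/10! ≈ 0.1119.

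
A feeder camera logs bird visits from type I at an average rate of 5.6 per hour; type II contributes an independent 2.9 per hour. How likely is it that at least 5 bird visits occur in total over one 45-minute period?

0.7620

Independent Poisson processes superpose: combined rate λ = 5.6 + 2.9 = 8.5 per hour.
Over the interval, μ = 8.5 × 0.75 = 6.375 (a 45-minute period = 0.75 hours).
P(N ≥ 5) = 1 − P(N ≤ 4) ≈ 0.7620.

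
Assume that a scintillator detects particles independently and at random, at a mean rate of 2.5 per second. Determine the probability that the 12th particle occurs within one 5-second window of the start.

Over the interval, μ = 2.5 × 5 = 12.5 (a 5-second window = 5 seconds).
The 12th arrival falls in the interval iff at least 12 events occur there: P(S_12 ≤ t) = P(N ≥ 12) = 1 − P(N ≤ 11) ≈ 0.5942.

0.5942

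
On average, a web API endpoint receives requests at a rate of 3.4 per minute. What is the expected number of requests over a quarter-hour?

51

E[N] = λt = 3.4 × 15 = 51 (a quarter-hour = 15 minutes).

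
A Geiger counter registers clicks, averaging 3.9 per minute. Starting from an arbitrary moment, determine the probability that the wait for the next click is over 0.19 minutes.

0.4766

The wait for the next event is exponential with rate λ = 3.9 per minute.
P(T > 0.19) = e^(−λt) = e^(−3.9 × 0.19) = e^(−0.741) ≈ 0.4766.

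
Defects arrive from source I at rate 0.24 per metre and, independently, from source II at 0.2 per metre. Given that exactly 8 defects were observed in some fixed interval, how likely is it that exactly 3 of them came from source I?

0.1763

Given the total, each event is independently from source I with probability p = λ_I/(λ_I+λ_II) = 0.24/0.44 ≈ 0.5455.
So K ~ Binomial(8, 0.24/0.44): P(K = 3) = C(8,3) · (0.24/0.44)^3 · (0.2/0.44)^5 ≈ 0.1763.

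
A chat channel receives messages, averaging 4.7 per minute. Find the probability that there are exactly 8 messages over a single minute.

With mean μ = 4.7 per minute,
P(N = 8) = e^(−μ) μ^8/8! = e^(−4.7) · 4.7^8/40320 ≈ 0.0537.

0.0537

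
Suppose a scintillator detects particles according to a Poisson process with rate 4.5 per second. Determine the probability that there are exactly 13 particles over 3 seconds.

Over the interval, μ = 4.5 × 3 = 13.5 (3 seconds).
P(N = 13) = e^(−μ) μ^13/13! = e^(−13.5) · 13.5^13/6227020800 ≈ 0.1089.

0.1089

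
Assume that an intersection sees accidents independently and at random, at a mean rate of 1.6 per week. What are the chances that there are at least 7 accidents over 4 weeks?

Over the interval, μ = 1.6 × 4 = 6.4 (4 weeks).
P(N ≥ 7) = 1 − P(N ≤ 6) = 1 − Σ_{j=0}^{6} e^(−μ) μ^j/j! ≈ 0.4577.

0.4577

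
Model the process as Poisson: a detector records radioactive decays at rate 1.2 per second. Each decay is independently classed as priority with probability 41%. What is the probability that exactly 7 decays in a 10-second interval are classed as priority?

0.1011

Thinning: the decays that are classed as priority themselves form a Poisson process with rate 0.41 × 1.2 = 0.492 per second.
Over the interval, μ = 0.492 × 10 = 4.92 (a 10-second interval = 10 seconds).
P(N = 7) = e^(−4.92) · 4.92^7/7! ≈ 0.1011.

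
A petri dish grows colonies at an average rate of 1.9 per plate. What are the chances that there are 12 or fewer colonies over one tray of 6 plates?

Over the interval, μ = 1.9 × 6 = 11.4 (a tray of 6 plates = 6 plates).
P(N ≤ 12) = Σ_{j=0}^{12} e^(−μ) μ^j/j! ≈ 0.6442.

0.6442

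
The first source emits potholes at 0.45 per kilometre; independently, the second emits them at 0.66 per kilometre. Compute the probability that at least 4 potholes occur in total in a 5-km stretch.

0.8039

Independent Poisson processes superpose: combined rate λ = 0.45 + 0.66 = 1.11 per kilometre.
Over the interval, μ = 1.11 × 5 = 5.55 (a 5-km stretch = 5 kilometres).
P(N ≥ 4) = 1 − P(N ≤ 3) ≈ 0.8039.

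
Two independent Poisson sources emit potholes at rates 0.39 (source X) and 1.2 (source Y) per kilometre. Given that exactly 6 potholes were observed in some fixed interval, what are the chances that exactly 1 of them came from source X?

0.3604

Given the total, each event is independently from source X with probability p = λ_X/(λ_X+λ_Y) = 0.39/1.59 ≈ 0.2453.
So K ~ Binomial(6, 0.39/1.59): P(K = 1) = C(6,1) · (0.39/1.59)^1 · (1.2/1.59)^5 ≈ 0.3604.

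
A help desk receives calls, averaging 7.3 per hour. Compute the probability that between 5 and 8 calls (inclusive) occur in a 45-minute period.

Over the interval, μ = 7.3 × 0.75 = 5.475 (a 45-minute period = 0.75 hours).
P(5 ≤ N ≤ 8) = Σ_{j=5}^{8} e^(−5.475) · 5.475^j/j! ≈ 0.5350.

0.5350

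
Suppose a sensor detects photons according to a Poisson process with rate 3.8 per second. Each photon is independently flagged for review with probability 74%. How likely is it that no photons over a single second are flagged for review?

Thinning: the photons that are flagged for review themselves form a Poisson process with rate 0.74 × 3.8 = 2.812 per second.
So μ = 2.812.
P(N = 0) = e^(−2.812) · 2.812^0/0! ≈ 0.0601.

0.0601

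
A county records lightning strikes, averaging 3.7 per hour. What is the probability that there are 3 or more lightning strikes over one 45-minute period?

0.5246

Over the interval, μ = 3.7 × 0.75 = 2.775 (a 45-minute period = 0.75 hours).
P(N ≥ 3) = 1 − P(N ≤ 2) = 1 − Σ_{j=0}^{2} e^(−μ) μ^j/j! ≈ 0.5246.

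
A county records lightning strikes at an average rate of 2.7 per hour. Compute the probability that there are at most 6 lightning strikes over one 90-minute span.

Over the interval, μ = 2.7 × 1.5 = 4.05 (a 90-minute span = 1.5 hours).
P(N ≤ 6) = Σ_{j=0}^{6} e^(−μ) μ^j/j! ≈ 0.8841.

0.8841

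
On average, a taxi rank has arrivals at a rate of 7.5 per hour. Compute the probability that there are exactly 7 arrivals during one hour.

0.1465

With mean μ = 7.5 per hour,
P(N = 7) = e^(−μ) μ^7/7! = e^(−7.5) · 7.5^7/5040 ≈ 0.1465.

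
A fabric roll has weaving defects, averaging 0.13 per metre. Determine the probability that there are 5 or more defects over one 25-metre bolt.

Over the interval, μ = 0.13 × 25 = 3.25 (a 25-metre bolt = 25 metres).
P(N ≥ 5) = 1 − P(N ≤ 4) = 1 − Σ_{j=0}^{4} e^(−μ) μ^j/j! ≈ 0.2283.

0.2283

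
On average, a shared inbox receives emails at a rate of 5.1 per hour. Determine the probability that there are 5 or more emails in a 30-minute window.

0.1156

Over the interval, μ = 5.1 × 0.5 = 2.55 (a 30-minute window = 0.5 hours).
P(N ≥ 5) = 1 − P(N ≤ 4) = 1 − Σ_{j=0}^{4} e^(−μ) μ^j/j! ≈ 0.1156.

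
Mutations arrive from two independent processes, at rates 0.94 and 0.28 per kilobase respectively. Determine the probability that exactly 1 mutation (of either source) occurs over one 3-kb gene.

Independent Poisson processes superpose: combined rate λ = 0.94 + 0.28 = 1.22 per kilobase.
Over the interval, μ = 1.22 × 3 = 3.66 (a 3-kb gene = 3 kilobases).
P(N = 1) = e^(−3.66) · 3.66^1/1! ≈ 0.0942.

0.0942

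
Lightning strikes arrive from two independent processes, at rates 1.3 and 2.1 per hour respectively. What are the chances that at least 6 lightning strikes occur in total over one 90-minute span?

Independent Poisson processes superpose: combined rate λ = 1.3 + 2.1 = 3.4 per hour.
Over the interval, μ = 3.4 × 1.5 = 5.1 (a 90-minute span = 1.5 hours).
P(N ≥ 6) = 1 − P(N ≤ 5) ≈ 0.4016.

0.4016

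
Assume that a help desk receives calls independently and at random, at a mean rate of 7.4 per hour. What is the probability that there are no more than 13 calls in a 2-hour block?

0.3826

Over the interval, μ = 7.4 × 2 = 14.8 (a 2-hour block = 2 hours).
P(N ≤ 13) = Σ_{j=0}^{13} e^(−μ) μ^j/j! ≈ 0.3826.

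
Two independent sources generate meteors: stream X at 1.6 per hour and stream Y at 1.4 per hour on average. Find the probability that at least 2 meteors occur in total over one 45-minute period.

Independent Poisson processes superpose: combined rate λ = 1.6 + 1.4 = 3 per hour.
Over the interval, μ = 3 × 0.75 = 2.25 (a 45-minute period = 0.75 hours).
P(N ≥ 2) = 1 − P(N ≤ 1) ≈ 0.6575.

0.6575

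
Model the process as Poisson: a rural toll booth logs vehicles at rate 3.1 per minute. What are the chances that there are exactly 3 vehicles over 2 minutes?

Over the interval, μ = 3.1 × 2 = 6.2 (2 minutes).
P(N = 3) = e^(−μ) μ^3/3! = e^(−6.2) · 6.2^3/6 ≈ 0.0806.

0.0806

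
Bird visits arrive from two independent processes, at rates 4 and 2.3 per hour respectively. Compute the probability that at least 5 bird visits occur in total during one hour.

Independent Poisson processes superpose: combined rate λ = 4 + 2.3 = 6.3 per hour.
So μ = 6.3.
P(N ≥ 5) = 1 − P(N ≤ 4) ≈ 0.7531.

0.7531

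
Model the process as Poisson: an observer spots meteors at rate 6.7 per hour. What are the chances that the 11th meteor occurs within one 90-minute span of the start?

Over the interval, μ = 6.7 × 1.5 = 10.05 (a 90-minute span = 1.5 hours).
The 11th arrival falls in the interval iff at least 11 events occur there: P(S_11 ≤ t) = P(N ≥ 11) = 1 − P(N ≤ 10) ≈ 0.4232.

0.4232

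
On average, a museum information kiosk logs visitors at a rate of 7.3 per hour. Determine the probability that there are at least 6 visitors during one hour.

0.7360

With mean μ = 7.3 per hour,
P(N ≥ 6) = 1 − P(N ≤ 5) = 1 − Σ_{j=0}^{5} e^(−μ) μ^j/j! ≈ 0.7360.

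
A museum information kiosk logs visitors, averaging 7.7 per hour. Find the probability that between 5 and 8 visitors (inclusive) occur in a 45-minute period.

Over the interval, μ = 7.7 × 0.75 = 5.775 (a 45-minute period = 0.75 hours).
P(5 ≤ N ≤ 8) = Σ_{j=5}^{8} e^(−5.775) · 5.775^j/j! ≈ 0.5533.

0.5533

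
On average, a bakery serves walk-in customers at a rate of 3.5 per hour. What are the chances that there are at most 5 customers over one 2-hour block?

0.3007

Over the interval, μ = 3.5 × 2 = 7 (a 2-hour block = 2 hours).
P(N ≤ 5) = Σ_{j=0}^{5} e^(−μ) μ^j/j! ≈ 0.3007.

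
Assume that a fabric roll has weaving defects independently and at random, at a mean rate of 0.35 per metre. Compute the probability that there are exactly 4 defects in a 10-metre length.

Over the interval, μ = 0.35 × 10 = 3.5 (a 10-metre length = 10 metres).
P(N = 4) = e^(−μ) μ^4/4! = e^(−3.5) · 3.5^4/24 ≈ 0.1888.

0.1888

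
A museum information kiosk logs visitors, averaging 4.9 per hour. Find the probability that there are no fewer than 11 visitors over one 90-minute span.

0.1252

Over the interval, μ = 4.9 × 1.5 = 7.35 (a 90-minute span = 1.5 hours).
P(N ≥ 11) = 1 − P(N ≤ 10) = 1 − Σ_{j=0}^{10} e^(−μ) μ^j/j! ≈ 0.1252.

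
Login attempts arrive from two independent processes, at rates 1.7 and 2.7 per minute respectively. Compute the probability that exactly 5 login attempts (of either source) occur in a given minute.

0.1687

Independent Poisson processes superpose: combined rate λ = 1.7 + 2.7 = 4.4 per minute.
So μ = 4.4.
P(N = 5) = e^(−4.4) · 4.4^5/5! ≈ 0.1687.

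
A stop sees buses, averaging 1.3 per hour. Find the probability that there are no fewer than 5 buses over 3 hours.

0.3516

Over the interval, μ = 1.3 × 3 = 3.9 (3 hours).
P(N ≥ 5) = 1 − P(N ≤ 4) = 1 − Σ_{j=0}^{4} e^(−μ) μ^j/j! ≈ 0.3516.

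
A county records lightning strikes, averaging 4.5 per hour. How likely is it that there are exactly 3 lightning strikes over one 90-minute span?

Over the interval, μ = 4.5 × 1.5 = 6.75 (a 90-minute span = 1.5 hours).
P(N = 3) = e^(−μ) μ^3/3! = e^(−6.75) · 6.75^3/6 ≈ 0.0600.

0.0600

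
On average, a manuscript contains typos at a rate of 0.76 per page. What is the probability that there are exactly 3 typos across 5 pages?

Over the interval, μ = 0.76 × 5 = 3.8 (5 pages).
P(N = 3) = e^(−μ) μ^3/3! = e^(−3.8) · 3.8^3/6 ≈ 0.2046.

0.2046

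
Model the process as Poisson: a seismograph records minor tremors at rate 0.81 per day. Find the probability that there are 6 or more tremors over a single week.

Over the interval, μ = 0.81 × 7 = 5.67 (a week = 7 days).
P(N ≥ 6) = 1 − P(N ≤ 5) = 1 − Σ_{j=0}^{5} e^(−μ) μ^j/j! ≈ 0.5000.

0.5000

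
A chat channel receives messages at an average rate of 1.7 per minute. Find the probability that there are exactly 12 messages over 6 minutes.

Over the interval, μ = 1.7 × 6 = 10.2 (6 minutes).
P(N = 12) = e^(−μ) μ^12/12! = e^(−10.2) · 10.2^12/479001600 ≈ 0.0984.

0.0984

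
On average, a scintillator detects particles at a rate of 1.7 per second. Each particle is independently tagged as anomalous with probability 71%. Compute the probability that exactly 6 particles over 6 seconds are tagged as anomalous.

Thinning: the particles that are tagged as anomalous themselves form a Poisson process with rate 0.71 × 1.7 = 1.207 per second.
Over the interval, μ = 1.207 × 6 = 7.242 (6 seconds).
P(N = 6) = e^(−7.242) · 7.242^6/6! ≈ 0.1434.

0.1434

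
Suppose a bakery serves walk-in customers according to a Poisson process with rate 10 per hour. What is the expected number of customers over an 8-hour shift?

80

E[N] = λt = 10 × 8 = 80 (an 8-hour shift = 8 hours).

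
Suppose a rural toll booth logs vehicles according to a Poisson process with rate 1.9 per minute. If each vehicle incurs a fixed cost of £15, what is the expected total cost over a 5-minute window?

£142.5

E[N] = 1.9 × 5 = 9.5 (a 5-minute window = 5 minutes); E[cost] = 9.5 × £15 = £142.5.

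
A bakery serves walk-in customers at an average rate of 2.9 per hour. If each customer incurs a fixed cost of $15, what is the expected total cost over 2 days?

$2088

E[N] = 2.9 × 48 = 139.2 (2 days = 48 hours); E[cost] = 139.2 × $15 = $2088.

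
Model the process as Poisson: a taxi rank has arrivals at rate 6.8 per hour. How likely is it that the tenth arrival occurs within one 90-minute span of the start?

0.5668

Over the interval, μ = 6.8 × 1.5 = 10.2 (a 90-minute span = 1.5 hours).
The tenth arrival falls in the interval iff at least 10 events occur there: P(S_10 ≤ t) = P(N ≥ 10) = 1 − P(N ≤ 9) ≈ 0.5668.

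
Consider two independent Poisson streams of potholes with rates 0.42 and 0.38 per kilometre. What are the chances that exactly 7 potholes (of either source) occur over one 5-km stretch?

Independent Poisson processes superpose: combined rate λ = 0.42 + 0.38 = 0.8 per kilometre.
Over the interval, μ = 0.8 × 5 = 4 (a 5-km stretch = 5 kilometres).
P(N = 7) = e^(−4) · 4^7/7! ≈ 0.0595.

0.0595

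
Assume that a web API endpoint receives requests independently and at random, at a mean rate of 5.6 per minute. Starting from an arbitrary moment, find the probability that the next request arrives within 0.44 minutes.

Inter-arrival times are exponential with rate λ = 5.6 per minute.
P(T ≤ 0.44) = 1 − e^(−λt) = 1 − e^(−5.6 × 0.44) = 1 − e^(−2.464) ≈ 0.9149.

0.9149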